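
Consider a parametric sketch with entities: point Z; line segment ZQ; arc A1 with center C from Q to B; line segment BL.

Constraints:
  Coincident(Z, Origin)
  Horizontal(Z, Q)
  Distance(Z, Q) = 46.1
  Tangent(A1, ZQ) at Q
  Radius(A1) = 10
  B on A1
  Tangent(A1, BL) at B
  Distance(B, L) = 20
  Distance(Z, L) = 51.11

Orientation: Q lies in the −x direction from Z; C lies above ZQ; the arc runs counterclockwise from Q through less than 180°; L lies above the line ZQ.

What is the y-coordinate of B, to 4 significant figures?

11.95

Checks: |CB| = 10.00 ✓; ∠(CB, BL) = 90.00° ✓; |BL| = 20.00 ✓; |ZL| = 51.11 ✓.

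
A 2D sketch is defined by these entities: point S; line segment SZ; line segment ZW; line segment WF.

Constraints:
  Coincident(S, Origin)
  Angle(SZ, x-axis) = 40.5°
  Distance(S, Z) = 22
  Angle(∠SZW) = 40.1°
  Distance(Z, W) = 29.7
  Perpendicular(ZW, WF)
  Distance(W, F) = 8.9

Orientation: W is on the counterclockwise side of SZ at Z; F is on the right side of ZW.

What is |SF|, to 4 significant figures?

26.42

S is at the origin; SZ runs at 40.5° with length 22.0, so Z = 22.0·(cos 40.5°, sin 40.5°) = (16.73, 14.29). ∠SZW = 40.1°, so ZW runs at 40.5° + (180° − 40.1°) = 180.4° from the x-axis; with |ZW| = 29.7, W = Z + 29.7·(cos 180.4°, sin 180.4°) = (-12.97, 14.08). ZW is perpendicular to WF; with |WF| = 8.9 on the right of ZW, F = W + 8.9·(-0.006981, 1.000) = (-13.03, 22.98). Then |SF| = |F − S| = 26.42.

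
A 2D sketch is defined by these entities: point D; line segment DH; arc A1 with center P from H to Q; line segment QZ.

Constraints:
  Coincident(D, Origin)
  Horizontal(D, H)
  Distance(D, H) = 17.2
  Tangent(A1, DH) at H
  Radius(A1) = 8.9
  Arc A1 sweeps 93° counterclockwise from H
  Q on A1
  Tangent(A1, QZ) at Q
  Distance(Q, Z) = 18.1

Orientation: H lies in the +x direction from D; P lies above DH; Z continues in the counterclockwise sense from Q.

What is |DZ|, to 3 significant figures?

37.2

D is at the origin; D and H share the same y with |DH| = 17.2 and H on the +x side, so H = (17.2, 0.00). The tangent condition forces PH to be normal to DH, so P = H + (0, 8.9) = (17.2, 8.90). On A1, H sits at bearing -90° from P; a 93° counterclockwise sweep puts Q at bearing 3°, so Q = P + 8.9·(cos 3°, sin 3°) = (26.1, 9.37). Since A1 is tangent to QZ there, PQ ⟂ QZ, so QZ runs along (−sin 3°, cos 3°); with |QZ| = 18.1, Z = (25.1, 27.4). Then |DZ| = |Z − D| = 37.2.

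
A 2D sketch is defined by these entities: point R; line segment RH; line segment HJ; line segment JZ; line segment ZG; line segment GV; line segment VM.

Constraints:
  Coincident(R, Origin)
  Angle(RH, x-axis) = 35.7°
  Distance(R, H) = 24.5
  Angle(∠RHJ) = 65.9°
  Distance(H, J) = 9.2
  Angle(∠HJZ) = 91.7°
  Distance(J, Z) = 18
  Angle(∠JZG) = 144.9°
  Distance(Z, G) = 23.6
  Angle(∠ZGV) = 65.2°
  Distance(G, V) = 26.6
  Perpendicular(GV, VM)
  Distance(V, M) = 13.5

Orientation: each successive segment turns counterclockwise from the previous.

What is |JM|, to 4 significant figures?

16.99

R is at the origin; RH runs at 35.7° with length 24.5, so H = (19.90, 14.30). ∠RHJ = 65.9° gives HJ at 149.8° from the x-axis; with |HJ| = 9.2, J = (11.94, 18.92). ∠HJZ = 91.7° gives JZ at -121.9° from the x-axis; with |JZ| = 18.0, Z = (2.433, 3.643). ∠JZG = 144.9° gives ZG at -86.80° from the x-axis; with |ZG| = 23.6, G = (3.750, -19.92). ∠ZGV = 65.2° gives GV at 28.00° from the x-axis; with |GV| = 26.6, V = (27.24, -7.432). GV is perpendicular to VM, so VM runs at 118.0°; with |VM| = 13.5, M = (20.90, 4.488). Then |JM| = |M − J| = 16.99.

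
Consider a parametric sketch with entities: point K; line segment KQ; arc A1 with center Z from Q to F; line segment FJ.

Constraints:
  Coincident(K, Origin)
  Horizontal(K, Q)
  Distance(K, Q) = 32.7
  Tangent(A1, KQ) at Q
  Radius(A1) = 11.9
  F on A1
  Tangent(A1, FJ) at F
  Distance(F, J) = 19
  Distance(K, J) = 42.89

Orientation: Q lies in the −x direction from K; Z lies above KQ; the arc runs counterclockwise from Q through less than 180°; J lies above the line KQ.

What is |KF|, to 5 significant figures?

26.238

K is at the origin; K and Q share the same y with |KQ| = 32.7 and Q on the −x side, so Q = (-32.700, 0.0000). Tangency of A1 to KQ means the radius ZQ is perpendicular to KQ, so Z = Q + (0, 11.9) = (-32.700, 11.900). Since ZF ⟂ FJ (tangency), |ZJ| = √(11.9² + 19.0²) = 22.419 regardless of where F sits on A1. So J lies on both circle(K, 42.89) and circle(Z, 22.419); the above-KQ intersection is J = (-26.760, 33.518). F is the foot of the tangent from J: F = (-21.302, 15.319).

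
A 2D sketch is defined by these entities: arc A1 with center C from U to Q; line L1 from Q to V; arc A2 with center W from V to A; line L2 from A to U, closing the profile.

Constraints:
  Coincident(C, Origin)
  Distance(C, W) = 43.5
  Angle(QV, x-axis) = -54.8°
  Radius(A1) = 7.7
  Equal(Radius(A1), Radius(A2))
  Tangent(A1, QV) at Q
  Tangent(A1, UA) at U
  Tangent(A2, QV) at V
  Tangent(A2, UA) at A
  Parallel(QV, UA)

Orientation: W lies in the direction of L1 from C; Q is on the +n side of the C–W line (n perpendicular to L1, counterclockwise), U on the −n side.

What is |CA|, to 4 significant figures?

44.18

The slot axis is L1's direction at -54.8°, so u = (cos -54.8°, sin -54.8°) = (0.5764, -0.8171) and n = (−sin -54.8°, cos -54.8°) = (0.8171, 0.5764). C is at the origin and W lies 43.5 along u from C, so W = 43.5·u = (25.07, -35.55). Tangency of A1 to both parallel lines with radius 7.7 puts Q and U at C ± 7.7·n: Q = (6.292, 4.439), U = (-6.292, -4.439). Equal radii place V and A the same way about W: V = W + 7.7·n = (31.37, -31.11), A = W − 7.7·n = (18.78, -39.98). Then |CA| = |A − C| = 44.18.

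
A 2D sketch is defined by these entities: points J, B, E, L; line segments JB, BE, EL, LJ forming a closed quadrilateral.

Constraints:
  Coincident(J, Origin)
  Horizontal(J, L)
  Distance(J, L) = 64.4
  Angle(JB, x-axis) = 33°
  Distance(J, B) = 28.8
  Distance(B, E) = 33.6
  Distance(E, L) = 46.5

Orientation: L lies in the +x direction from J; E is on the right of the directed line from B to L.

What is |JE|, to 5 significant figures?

27.872

Checks: |BE| = 33.60 ✓; |EL| = 46.50 ✓.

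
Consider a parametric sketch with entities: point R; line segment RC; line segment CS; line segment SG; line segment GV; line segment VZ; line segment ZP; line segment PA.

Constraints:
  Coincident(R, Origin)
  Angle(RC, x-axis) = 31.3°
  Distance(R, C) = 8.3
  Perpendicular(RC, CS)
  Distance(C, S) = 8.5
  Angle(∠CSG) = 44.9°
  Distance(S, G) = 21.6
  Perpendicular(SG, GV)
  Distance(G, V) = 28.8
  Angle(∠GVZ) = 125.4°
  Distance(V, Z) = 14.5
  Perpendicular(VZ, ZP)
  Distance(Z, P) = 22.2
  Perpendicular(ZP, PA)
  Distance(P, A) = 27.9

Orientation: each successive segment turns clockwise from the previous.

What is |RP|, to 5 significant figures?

24.169

R is at the origin; RC runs at 31.3° with length 8.3, so C = (7.0920, 4.3120). RC is perpendicular to CS, so CS runs at -58.700°; with |CS| = 8.5, S = (11.508, -2.9509). ∠CSG = 44.9° gives SG at 166.20° from the x-axis; with |SG| = 21.6, G = (-9.4686, 2.2014). SG is perpendicular to GV, so GV runs at 76.200°; with |GV| = 28.8, V = (-2.5988, 30.170). ∠GVZ = 125.4° gives VZ at 21.600° from the x-axis; with |VZ| = 14.5, Z = (10.883, 35.508). VZ ⟂ ZP, so ZP runs at -68.400°; with |ZP| = 22.2, P = (19.055, 14.867). Then |RP| = |P − R| = 24.169.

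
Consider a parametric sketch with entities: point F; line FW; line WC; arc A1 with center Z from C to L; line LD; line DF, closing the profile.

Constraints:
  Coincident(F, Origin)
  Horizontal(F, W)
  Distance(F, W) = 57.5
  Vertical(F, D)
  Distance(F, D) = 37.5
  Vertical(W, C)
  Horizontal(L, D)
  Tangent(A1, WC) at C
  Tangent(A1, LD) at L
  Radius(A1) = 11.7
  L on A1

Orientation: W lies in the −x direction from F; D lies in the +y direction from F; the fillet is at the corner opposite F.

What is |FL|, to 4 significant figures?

59.19

The virtual corner opposite F is at (-57.50, 37.50). A1 meets WC tangentially, so ZC is at right angles to WC and A1 meets LD tangentially, so ZL is at right angles to LD, with radius 11.7, so the center Z sits 11.7 in from both sides at Z = (-45.80, 25.80). That places the tangent points at C = (-57.50, 25.80) on WC and L = (-45.80, 37.50) on LD. Then |FL| = |L − F| = 59.19.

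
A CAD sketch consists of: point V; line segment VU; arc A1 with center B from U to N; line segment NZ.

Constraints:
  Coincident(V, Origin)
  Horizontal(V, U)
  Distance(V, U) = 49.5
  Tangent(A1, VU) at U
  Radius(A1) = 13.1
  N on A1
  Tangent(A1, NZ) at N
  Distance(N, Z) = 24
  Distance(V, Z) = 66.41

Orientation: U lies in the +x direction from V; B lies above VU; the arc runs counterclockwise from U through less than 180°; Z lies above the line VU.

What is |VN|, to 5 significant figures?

64.231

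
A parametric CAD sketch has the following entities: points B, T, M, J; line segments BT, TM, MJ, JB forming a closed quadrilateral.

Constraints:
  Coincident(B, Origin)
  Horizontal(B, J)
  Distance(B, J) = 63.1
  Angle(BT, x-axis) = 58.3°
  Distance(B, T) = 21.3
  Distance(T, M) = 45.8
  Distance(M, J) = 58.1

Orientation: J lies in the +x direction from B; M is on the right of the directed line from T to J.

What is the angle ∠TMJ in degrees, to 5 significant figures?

62.584°

Checks: |TM| = 45.80 ✓; |MJ| = 58.10 ✓.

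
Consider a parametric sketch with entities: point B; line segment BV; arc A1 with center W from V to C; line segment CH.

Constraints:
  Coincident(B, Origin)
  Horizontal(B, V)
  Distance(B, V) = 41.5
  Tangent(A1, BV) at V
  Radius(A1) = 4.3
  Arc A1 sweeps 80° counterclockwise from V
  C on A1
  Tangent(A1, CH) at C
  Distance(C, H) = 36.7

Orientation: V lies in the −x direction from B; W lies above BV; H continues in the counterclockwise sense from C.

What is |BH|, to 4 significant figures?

50.30

On A1, V sits at bearing -90° from W; an 80° counterclockwise sweep puts C at bearing -10°, so C = W + 4.3·(cos -10°, sin -10°) = (-37.27, 3.553). Tangency of A1 to CH means the radius WC is perpendicular to CH, so CH runs along (−sin -10°, cos -10°); with |CH| = 36.7, H = (-30.89, 39.70). Then |BH| = |H − B| = 50.30.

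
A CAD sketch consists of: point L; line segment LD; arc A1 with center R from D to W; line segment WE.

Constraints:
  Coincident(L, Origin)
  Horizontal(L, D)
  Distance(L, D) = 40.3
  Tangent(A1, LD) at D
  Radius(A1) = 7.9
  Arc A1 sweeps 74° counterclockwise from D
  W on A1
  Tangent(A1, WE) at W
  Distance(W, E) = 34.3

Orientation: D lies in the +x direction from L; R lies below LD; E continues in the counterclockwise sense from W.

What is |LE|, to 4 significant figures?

45.14

On A1, D sits at bearing 90° from R; a 74° counterclockwise sweep puts W at bearing 164°, so W = R + 7.9·(cos 164°, sin 164°) = (32.71, -5.722). Since A1 is tangent to WE there, RW ⟂ WE, so WE runs along (−sin 164°, cos 164°); with |WE| = 34.3, E = (23.25, -38.69). Then |LE| = |E − L| = 45.14.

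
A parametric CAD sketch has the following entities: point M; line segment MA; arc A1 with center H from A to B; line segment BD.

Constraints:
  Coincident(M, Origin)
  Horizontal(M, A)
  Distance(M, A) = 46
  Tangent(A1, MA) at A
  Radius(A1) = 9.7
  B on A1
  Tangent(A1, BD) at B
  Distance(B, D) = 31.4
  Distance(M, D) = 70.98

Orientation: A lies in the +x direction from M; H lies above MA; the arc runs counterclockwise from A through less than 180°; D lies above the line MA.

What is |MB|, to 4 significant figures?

56.35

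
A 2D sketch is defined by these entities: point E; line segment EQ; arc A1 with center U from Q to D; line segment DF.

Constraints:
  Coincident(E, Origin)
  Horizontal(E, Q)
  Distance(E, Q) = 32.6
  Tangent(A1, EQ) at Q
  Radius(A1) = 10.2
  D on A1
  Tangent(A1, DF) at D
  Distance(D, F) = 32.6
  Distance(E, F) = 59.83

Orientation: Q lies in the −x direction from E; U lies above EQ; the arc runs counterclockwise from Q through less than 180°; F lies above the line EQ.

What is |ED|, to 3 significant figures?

28.6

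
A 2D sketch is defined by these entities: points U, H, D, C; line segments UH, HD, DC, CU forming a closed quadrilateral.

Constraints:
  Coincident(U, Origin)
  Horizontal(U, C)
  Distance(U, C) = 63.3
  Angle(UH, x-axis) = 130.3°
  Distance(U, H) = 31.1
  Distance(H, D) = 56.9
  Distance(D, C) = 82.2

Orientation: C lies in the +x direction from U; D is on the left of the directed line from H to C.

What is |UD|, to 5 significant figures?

69.381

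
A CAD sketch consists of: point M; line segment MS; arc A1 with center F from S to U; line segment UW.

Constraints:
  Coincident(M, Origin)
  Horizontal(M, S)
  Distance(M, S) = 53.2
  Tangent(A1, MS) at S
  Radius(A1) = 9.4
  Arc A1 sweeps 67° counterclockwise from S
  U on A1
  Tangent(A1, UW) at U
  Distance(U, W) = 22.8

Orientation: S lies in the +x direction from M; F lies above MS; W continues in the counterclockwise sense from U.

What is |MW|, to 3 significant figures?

75.6

M is at the origin; M and S share the same y with |MS| = 53.2 and S on the +x side, so S = (53.2, 0.00). A1 meets MS tangentially, so FS is at right angles to MS, so F = S + (0, 9.4) = (53.2, 9.40). On A1, S sits at bearing -90° from F; a 67° counterclockwise sweep puts U at bearing -23°, so U = F + 9.4·(cos -23°, sin -23°) = (61.9, 5.73). A1 meets UW tangentially, so FU is at right angles to UW, so UW runs along (−sin -23°, cos -23°); with |UW| = 22.8, W = (70.8, 26.7). Then |MW| = |W − M| = 75.6.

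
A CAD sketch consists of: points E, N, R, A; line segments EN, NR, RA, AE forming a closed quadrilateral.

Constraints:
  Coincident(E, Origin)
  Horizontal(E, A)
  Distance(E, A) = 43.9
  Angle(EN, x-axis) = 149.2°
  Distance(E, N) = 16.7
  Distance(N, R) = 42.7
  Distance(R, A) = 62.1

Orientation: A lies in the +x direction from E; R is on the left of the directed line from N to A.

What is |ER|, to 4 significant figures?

47.42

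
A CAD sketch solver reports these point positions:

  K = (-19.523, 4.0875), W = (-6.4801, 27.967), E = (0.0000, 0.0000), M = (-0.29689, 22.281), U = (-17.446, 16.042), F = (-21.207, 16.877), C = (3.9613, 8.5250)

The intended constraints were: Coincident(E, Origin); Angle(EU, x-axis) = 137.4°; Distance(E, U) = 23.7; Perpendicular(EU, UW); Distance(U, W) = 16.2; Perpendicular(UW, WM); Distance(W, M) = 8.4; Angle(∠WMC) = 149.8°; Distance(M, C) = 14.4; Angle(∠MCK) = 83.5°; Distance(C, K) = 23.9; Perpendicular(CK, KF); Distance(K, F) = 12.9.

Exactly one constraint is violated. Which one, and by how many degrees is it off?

Perpendicular(CK, KF) — off by 3.20°.

E = (0.00, 0.00) ✓; EU at 137.4° ✓; |EU| = 23.70 ✓; ∠(EU, UW) = 90.00° ✓; |UW| = 16.20 ✓; ∠(UW, WM) = 90.00° ✓; |WM| = 8.400 ✓; ∠WMC = 149.8° ✓; |MC| = 14.40 ✓; ∠MCK = 83.50° ✓; |CK| = 23.90 ✓; ∠(CK, KF) = 93.20° ✗; |KF| = 12.90 ✓.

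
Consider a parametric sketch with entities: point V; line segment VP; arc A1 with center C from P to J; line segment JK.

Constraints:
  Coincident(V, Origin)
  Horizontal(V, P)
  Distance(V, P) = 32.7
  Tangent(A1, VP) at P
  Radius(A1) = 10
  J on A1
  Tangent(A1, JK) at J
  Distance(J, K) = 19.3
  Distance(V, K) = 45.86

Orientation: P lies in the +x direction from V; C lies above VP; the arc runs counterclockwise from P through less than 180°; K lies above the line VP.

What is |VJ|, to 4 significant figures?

44.09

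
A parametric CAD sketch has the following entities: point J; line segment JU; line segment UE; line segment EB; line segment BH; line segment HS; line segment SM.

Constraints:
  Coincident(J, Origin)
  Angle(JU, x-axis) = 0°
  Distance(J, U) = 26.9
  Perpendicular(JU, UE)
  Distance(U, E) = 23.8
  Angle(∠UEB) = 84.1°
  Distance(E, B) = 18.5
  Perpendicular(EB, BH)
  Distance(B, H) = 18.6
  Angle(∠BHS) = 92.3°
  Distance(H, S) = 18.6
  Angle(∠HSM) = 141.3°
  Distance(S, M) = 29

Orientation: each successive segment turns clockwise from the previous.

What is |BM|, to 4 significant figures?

41.98

∠BHS = 92.3° gives HS at -3.600° from the x-axis; with |HS| = 18.6, S = (28.97, -4.565). ∠HSM = 141.3° gives SM at -42.30° from the x-axis; with |SM| = 29.0, M = (50.42, -24.08). Then |BM| = |M − B| = 41.98.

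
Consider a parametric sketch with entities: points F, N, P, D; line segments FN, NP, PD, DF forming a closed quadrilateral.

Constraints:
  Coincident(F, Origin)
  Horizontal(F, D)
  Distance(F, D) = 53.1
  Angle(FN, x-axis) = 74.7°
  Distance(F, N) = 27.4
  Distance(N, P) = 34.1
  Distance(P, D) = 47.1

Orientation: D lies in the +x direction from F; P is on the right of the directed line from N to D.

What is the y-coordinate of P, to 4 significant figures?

-7.666

F is at the origin; F and D share the same y with |FD| = 53.1 and D in +x, so D = (53.1, 0). FN runs at 74.7° with |FN| = 27.4, so N = (7.230, 26.43). P is determined by |NP| = 34.1 and |PD| = 47.1 together: it lies at the intersection of circle(N, 34.1) and circle(D, 47.1). With |ND| = 52.94, the foot of the radical line on ND is 16.50 from N and the perpendicular offset is √(34.1² − 16.50²) = 29.84. Taking the right-of-ND solution: P = (6.628, -7.666).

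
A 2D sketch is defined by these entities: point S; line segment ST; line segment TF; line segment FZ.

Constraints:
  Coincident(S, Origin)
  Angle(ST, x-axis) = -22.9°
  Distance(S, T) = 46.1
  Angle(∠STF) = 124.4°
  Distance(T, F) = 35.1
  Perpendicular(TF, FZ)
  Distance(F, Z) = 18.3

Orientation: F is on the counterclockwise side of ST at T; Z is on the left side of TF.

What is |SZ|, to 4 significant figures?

64.25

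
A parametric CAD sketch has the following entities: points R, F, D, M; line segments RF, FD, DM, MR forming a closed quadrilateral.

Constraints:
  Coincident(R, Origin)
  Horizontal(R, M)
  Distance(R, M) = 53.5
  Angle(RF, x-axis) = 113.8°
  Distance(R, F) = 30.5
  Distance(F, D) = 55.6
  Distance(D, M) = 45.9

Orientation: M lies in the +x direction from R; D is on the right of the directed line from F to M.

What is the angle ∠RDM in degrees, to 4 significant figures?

92.97°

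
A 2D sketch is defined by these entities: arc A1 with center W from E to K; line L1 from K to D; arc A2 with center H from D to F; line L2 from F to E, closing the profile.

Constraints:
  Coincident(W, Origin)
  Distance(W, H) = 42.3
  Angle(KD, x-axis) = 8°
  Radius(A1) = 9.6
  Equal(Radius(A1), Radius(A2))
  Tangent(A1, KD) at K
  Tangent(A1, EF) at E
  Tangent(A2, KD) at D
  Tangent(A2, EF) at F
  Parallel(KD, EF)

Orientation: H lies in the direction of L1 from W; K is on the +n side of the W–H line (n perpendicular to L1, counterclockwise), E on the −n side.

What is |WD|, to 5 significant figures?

43.376

Tangency of A1 to both parallel lines with radius 9.6 puts K and E at W ± 9.6·n: K = (-1.3361, 9.5066), E = (1.3361, -9.5066). Equal radii place D and F the same way about H: D = H + 9.6·n = (40.552, 15.394), F = H − 9.6·n = (43.224, -3.6196). Then |WD| = |D − W| = 43.376.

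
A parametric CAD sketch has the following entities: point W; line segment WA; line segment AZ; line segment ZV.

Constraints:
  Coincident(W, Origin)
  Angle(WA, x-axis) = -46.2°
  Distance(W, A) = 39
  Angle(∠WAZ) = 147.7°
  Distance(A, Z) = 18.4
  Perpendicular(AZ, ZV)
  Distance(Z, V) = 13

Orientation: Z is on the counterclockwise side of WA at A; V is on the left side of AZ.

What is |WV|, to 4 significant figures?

51.96

W is at the origin; WA runs at -46.2° with length 39.0, so A = 39.0·(cos -46.2°, sin -46.2°) = (26.99, -28.15). ∠WAZ = 147.7°, so AZ runs at -46.2° + (180° − 147.7°) = -13.90° from the x-axis; with |AZ| = 18.4, Z = A + 18.4·(cos -13.90°, sin -13.90°) = (44.85, -32.57). The perpendicularity gives ZV at right angles to AZ; with |ZV| = 13.0 on the left of AZ, V = Z + 13.0·(0.2402, 0.9707) = (47.98, -19.95). Then |WV| = |V − W| = 51.96.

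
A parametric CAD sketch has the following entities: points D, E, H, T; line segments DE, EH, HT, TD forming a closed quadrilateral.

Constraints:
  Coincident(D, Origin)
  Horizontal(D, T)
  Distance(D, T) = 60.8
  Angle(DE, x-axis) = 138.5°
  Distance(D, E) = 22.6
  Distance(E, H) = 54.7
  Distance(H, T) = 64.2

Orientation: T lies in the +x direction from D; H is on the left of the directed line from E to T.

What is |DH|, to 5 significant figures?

57.041

Checks: D.y = 0.00, T.y = 0.00 ✓; |EH| = 54.70 ✓; |HT| = 64.20 ✓.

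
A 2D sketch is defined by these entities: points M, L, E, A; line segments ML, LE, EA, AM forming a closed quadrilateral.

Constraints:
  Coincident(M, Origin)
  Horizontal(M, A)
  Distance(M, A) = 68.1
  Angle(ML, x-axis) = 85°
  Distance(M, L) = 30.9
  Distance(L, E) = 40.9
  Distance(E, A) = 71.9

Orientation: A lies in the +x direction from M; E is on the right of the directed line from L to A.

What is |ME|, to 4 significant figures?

10.20

Checks: |LE| = 40.90 ✓; |EA| = 71.90 ✓.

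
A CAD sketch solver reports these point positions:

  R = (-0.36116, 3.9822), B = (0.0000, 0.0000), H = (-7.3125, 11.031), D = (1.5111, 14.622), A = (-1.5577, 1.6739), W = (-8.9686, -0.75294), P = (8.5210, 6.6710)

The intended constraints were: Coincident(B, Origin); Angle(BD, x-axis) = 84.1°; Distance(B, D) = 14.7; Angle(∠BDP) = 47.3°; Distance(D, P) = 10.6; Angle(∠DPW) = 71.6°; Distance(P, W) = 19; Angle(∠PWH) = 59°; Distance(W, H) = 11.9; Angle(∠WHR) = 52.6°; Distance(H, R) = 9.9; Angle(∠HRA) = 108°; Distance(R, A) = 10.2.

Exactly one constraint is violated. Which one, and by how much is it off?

Distance(R, A) = 10.2 — off by 7.60.

B = (0.00, 0.00) ✓; BD at 84.10° ✓; |BD| = 14.70 ✓; ∠BDP = 47.30° ✓; |DP| = 10.60 ✓; ∠DPW = 71.60° ✓; |PW| = 19.00 ✓; ∠PWH = 59.00° ✓; |WH| = 11.90 ✓; ∠WHR = 52.60° ✓; |HR| = 9.900 ✓; ∠HRA = 108.0° ✓; |RA| = 2.600 ✗.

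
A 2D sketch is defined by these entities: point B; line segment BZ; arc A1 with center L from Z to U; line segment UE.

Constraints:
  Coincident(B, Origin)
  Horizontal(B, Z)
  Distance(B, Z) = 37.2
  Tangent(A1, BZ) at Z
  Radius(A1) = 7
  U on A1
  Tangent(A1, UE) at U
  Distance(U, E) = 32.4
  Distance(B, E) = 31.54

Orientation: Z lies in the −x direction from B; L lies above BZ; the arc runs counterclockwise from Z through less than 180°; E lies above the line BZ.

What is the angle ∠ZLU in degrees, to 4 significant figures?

53.77°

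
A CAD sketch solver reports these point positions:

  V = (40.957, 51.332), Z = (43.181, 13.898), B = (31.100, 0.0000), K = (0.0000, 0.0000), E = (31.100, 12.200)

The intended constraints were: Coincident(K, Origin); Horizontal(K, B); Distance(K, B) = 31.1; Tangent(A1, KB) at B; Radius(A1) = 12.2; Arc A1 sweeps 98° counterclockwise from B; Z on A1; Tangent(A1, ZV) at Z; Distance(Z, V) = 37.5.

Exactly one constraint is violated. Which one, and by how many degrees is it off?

Tangent(A1, ZV) at Z — off by 4.60°.

K = (0.00, 0.00) ✓; K.y = 0.00, B.y = 0.00 ✓; |KB| = 31.10 ✓; ∠(EB, BK) = 90.00° ✓; |EB| = 12.20 ✓; bearing(E→Z) − bearing(E→B) = 98.00° ✓; |EZ| = 12.20 ✓; ∠(EZ, ZV) = 94.60° ✗; |ZV| = 37.50 ✓.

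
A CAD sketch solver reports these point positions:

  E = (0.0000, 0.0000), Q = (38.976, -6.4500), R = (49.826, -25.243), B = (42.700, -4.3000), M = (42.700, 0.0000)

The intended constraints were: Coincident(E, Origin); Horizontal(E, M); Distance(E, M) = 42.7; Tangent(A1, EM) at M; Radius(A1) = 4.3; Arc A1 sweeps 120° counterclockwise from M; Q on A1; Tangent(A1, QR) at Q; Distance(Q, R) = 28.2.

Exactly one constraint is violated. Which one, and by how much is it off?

Distance(Q, R) = 28.2 — off by 6.50.

E = (0.00, 0.00) ✓; E.y = 0.00, M.y = 0.00 ✓; |EM| = 42.70 ✓; ∠(BM, ME) = 90.00° ✓; |BM| = 4.300 ✓; bearing(B→Q) − bearing(B→M) = 120.0° ✓; |BQ| = 4.300 ✓; ∠(BQ, QR) = 90.00° ✓; |QR| = 21.70 ✗.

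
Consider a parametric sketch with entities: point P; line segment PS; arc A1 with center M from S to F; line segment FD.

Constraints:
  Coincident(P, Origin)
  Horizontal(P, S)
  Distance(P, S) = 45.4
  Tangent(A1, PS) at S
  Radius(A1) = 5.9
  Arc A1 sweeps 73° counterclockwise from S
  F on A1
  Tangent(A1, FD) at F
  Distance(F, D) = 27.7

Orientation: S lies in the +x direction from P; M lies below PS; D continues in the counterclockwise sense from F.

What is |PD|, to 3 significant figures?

44.1

P is at the origin; PS is horizontal with |PS| = 45.4 and S on the +x side, so S = (45.4, 0.00). The tangent condition forces MS to be normal to PS, so M = S + (0, -5.9) = (45.4, -5.90). On A1, S sits at bearing 90° from M; a 73° counterclockwise sweep puts F at bearing 163°, so F = M + 5.9·(cos 163°, sin 163°) = (39.8, -4.18). A1 meets FD tangentially, so MF is at right angles to FD, so FD runs along (−sin 163°, cos 163°); with |FD| = 27.7, D = (31.7, -30.7). Then |PD| = |D − P| = 44.1.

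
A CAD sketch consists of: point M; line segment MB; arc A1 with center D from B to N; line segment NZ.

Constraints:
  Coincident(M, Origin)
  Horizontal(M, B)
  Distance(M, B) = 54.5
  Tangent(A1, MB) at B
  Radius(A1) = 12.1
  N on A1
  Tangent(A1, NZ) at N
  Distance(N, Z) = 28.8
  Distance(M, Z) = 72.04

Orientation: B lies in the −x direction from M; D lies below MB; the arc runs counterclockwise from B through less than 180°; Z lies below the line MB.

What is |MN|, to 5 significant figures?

67.897

Checks: |DN| = 12.10 ✓; ∠(DN, NZ) = 90.00° ✓; |NZ| = 28.80 ✓; |MZ| = 72.04 ✓.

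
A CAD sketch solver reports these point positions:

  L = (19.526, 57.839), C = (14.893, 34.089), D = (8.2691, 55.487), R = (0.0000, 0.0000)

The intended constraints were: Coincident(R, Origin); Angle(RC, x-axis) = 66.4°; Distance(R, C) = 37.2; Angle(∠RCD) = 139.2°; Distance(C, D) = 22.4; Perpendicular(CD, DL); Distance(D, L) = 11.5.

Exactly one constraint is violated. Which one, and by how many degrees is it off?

Perpendicular(CD, DL) — off by 5.40°.

R = (0.00, 0.00) ✓; RC at 66.40° ✓; |RC| = 37.20 ✓; ∠RCD = 139.2° ✓; |CD| = 22.40 ✓; ∠(CD, DL) = 95.40° ✗; |DL| = 11.50 ✓.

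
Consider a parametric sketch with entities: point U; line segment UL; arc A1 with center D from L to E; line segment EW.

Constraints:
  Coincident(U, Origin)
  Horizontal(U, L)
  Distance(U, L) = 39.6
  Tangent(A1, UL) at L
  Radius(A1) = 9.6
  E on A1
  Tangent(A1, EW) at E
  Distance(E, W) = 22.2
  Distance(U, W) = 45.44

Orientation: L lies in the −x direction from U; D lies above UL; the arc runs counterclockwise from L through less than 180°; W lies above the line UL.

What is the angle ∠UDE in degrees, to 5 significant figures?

18.130°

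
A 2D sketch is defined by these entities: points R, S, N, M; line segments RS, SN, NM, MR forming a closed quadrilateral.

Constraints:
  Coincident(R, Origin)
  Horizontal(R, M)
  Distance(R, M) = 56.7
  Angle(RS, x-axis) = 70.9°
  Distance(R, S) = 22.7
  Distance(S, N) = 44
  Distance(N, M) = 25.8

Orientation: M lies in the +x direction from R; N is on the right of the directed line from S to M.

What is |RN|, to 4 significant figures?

36.98

R is at the origin; RM is horizontal with |RM| = 56.7 and M in +x, so M = (56.7, 0). RS runs at 70.9° with |RS| = 22.7, so S = (7.428, 21.45). N is determined by |SN| = 44.0 and |NM| = 25.8 together: it lies at the intersection of circle(S, 44.0) and circle(M, 25.8). With |SM| = 53.74, the foot of the radical line on SM is 38.69 from S and the perpendicular offset is √(44.0² − 38.69²) = 20.96. Taking the right-of-SM solution: N = (34.54, -13.21).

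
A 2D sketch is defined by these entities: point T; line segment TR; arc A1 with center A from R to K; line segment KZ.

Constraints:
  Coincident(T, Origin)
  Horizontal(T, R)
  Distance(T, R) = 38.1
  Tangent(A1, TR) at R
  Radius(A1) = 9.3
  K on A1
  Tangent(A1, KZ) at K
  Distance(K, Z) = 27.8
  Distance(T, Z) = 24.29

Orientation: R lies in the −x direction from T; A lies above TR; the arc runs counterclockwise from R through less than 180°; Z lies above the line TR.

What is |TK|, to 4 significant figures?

31.86

Checks: |AK| = 9.300 ✓; ∠(AK, KZ) = 90.00° ✓; |KZ| = 27.80 ✓; |TZ| = 24.29 ✓.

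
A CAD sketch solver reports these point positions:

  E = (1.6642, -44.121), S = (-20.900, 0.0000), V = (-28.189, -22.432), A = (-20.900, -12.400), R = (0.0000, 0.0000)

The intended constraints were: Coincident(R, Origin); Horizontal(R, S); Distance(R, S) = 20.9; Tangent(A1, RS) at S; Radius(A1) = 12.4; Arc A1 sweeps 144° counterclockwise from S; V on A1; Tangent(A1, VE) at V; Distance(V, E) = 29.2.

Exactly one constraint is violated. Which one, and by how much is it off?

Distance(V, E) = 29.2 — off by 7.70.

R = (0.00, 0.00) ✓; R.y = 0.00, S.y = 0.00 ✓; |RS| = 20.90 ✓; ∠(AS, SR) = 90.00° ✓; |AS| = 12.40 ✓; bearing(A→V) − bearing(A→S) = 144.0° ✓; |AV| = 12.40 ✓; ∠(AV, VE) = 90.00° ✓; |VE| = 36.90 ✗.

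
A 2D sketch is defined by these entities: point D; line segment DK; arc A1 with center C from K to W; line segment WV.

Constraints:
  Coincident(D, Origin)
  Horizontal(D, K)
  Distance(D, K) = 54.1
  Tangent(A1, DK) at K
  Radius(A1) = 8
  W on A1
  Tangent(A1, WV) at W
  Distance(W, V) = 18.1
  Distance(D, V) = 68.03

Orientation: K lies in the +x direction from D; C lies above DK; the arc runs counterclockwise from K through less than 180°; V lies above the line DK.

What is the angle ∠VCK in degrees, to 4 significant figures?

153.3°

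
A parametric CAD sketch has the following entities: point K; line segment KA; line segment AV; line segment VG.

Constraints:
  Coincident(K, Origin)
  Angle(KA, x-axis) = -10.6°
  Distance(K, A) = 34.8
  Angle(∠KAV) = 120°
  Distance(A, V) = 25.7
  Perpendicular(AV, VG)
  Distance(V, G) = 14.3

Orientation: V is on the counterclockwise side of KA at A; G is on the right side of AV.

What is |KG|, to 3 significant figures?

61.9

∠KAV = 120.0°, so AV runs at -10.6° + (180° − 120.0°) = 49.4° from the x-axis; with |AV| = 25.7, V = A + 25.7·(cos 49.4°, sin 49.4°) = (50.9, 13.1). AV is perpendicular to VG; with |VG| = 14.3 on the right of AV, G = V + 14.3·(0.759, -0.651) = (61.8, 3.81). Then |KG| = |G − K| = 61.9.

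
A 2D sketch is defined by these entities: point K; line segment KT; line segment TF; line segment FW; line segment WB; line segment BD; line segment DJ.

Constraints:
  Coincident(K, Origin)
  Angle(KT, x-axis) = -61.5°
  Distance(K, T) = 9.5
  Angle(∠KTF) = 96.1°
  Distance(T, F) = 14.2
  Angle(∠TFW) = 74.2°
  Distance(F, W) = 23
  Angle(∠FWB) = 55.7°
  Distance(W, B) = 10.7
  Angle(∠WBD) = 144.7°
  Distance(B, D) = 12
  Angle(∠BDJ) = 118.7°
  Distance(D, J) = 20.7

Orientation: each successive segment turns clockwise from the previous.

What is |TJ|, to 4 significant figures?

19.79

∠WBD = 144.7° gives BD at -50.80° from the x-axis; with |BD| = 12.0, D = (3.328, -6.798). ∠BDJ = 118.7° gives DJ at -112.1° from the x-axis; with |DJ| = 20.7, J = (-4.460, -25.98). Then |TJ| = |J − T| = 19.79.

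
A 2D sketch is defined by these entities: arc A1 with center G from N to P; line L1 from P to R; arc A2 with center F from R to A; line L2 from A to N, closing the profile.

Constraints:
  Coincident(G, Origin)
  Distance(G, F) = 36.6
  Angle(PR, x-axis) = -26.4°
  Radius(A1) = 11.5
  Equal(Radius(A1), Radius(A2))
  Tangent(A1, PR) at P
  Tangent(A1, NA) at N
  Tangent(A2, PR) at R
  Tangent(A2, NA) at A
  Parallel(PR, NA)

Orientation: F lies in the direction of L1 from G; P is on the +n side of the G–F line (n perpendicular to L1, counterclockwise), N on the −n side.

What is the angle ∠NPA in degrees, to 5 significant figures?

57.854°

The slot axis is L1's direction at -26.4°, so u = (cos -26.4°, sin -26.4°) = (0.89571, -0.44464) and n = (−sin -26.4°, cos -26.4°) = (0.44464, 0.89571). G is at the origin and F lies 36.6 along u from G, so F = 36.6·u = (32.783, -16.274). Tangency of A1 to both parallel lines with radius 11.5 puts P and N at G ± 11.5·n: P = (5.1133, 10.301), N = (-5.1133, -10.301). Equal radii place R and A the same way about F: R = F + 11.5·n = (37.896, -5.9730), A = F − 11.5·n = (27.670, -26.574). Then cos ∠NPA = PN·PA / (|PN||PA|), giving 57.854°.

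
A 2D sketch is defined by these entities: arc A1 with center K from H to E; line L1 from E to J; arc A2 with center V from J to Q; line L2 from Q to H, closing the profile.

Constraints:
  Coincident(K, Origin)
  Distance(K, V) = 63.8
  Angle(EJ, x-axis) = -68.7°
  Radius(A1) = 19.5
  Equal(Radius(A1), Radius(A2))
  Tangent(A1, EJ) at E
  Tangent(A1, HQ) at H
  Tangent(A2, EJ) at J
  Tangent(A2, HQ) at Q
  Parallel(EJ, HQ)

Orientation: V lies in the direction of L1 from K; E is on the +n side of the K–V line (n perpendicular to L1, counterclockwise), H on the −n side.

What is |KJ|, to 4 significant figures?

66.71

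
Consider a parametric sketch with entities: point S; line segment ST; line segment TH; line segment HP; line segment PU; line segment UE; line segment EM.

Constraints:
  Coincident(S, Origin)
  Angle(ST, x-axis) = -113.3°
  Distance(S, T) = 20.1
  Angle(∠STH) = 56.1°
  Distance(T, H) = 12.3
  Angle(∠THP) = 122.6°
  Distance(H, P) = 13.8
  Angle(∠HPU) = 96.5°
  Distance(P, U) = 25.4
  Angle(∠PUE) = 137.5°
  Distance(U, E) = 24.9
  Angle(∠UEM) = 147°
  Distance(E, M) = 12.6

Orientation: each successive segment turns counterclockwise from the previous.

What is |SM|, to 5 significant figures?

46.229

∠PUE = 137.5° gives UE at -166.00° from the x-axis; with |UE| = 24.9, E = (-37.173, 2.6929). ∠UEM = 147.0° gives EM at -133.00° from the x-axis; with |EM| = 12.6, M = (-45.766, -6.5221). Then |SM| = |M − S| = 46.229.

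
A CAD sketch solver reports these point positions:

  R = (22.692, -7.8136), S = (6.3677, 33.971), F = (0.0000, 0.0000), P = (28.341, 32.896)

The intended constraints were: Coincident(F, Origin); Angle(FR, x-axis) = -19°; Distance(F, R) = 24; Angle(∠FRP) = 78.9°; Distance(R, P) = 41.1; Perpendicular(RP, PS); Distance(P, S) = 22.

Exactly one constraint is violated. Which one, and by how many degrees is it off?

Perpendicular(RP, PS) — off by 5.10°.

F = (0.00, 0.00) ✓; FR at -19.00° ✓; |FR| = 24.00 ✓; ∠FRP = 78.90° ✓; |RP| = 41.10 ✓; ∠(RP, PS) = 95.10° ✗; |PS| = 22.00 ✓.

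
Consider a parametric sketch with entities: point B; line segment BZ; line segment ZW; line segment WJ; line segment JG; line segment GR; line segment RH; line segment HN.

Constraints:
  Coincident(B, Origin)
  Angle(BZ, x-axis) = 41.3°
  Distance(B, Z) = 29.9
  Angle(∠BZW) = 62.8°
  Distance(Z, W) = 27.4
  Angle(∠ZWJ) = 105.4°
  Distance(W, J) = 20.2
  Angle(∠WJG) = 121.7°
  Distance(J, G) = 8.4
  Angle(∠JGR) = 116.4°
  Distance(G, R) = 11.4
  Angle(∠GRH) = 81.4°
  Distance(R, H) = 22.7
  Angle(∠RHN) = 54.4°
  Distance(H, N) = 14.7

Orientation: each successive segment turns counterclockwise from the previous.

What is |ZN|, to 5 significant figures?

36.051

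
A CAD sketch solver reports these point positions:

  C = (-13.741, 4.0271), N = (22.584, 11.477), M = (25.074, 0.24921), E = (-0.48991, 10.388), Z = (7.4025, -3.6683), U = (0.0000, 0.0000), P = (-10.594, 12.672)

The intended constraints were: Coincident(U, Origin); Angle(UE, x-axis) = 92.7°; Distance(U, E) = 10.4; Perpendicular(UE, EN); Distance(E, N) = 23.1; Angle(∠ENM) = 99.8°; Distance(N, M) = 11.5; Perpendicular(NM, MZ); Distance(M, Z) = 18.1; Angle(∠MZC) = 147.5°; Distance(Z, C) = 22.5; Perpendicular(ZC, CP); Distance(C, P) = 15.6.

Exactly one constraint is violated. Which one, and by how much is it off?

Distance(C, P) = 15.6 — off by 6.40.

U = (0.00, 0.00) ✓; UE at 92.70° ✓; |UE| = 10.40 ✓; ∠(UE, EN) = 90.00° ✓; |EN| = 23.10 ✓; ∠ENM = 99.80° ✓; |NM| = 11.50 ✓; ∠(NM, MZ) = 90.00° ✓; |MZ| = 18.10 ✓; ∠MZC = 147.5° ✓; |ZC| = 22.50 ✓; ∠(ZC, CP) = 90.00° ✓; |CP| = 9.200 ✗.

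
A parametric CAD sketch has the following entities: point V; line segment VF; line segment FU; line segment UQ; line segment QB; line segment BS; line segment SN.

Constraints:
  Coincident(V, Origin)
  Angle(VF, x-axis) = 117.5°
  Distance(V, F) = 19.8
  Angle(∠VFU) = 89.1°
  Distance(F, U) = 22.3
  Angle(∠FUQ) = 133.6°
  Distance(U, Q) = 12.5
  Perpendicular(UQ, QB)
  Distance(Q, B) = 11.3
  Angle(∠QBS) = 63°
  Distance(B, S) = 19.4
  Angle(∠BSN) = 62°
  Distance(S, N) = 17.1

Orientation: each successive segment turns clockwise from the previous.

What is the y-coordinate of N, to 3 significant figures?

31.3

V is at the origin; VF runs at 117.5° with length 19.8, so F = (-9.14, 17.6). ∠VFU = 89.1° gives FU at 26.6° from the x-axis; with |FU| = 22.3, U = (10.8, 27.5). ∠FUQ = 133.6° gives UQ at -19.8° from the x-axis; with |UQ| = 12.5, Q = (22.6, 23.3). The perpendicularity gives QB at right angles to UQ, so QB runs at -110°; with |QB| = 11.3, B = (18.7, 12.7). ∠QBS = 63.0° gives BS at 133° from the x-axis; with |BS| = 19.4, S = (5.45, 26.8). ∠BSN = 62.0° gives SN at 15.2° from the x-axis; with |SN| = 17.1, N = (22.0, 31.3). So N.y = 31.3.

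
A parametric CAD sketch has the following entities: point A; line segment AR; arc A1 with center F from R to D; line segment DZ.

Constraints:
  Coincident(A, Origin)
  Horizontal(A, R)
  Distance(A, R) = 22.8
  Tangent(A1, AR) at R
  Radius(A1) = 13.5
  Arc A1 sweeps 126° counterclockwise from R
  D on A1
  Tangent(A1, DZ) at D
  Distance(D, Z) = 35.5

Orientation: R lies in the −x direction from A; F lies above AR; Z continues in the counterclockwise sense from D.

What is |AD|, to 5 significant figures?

24.506

A is at the origin; A and R share the same y with |AR| = 22.8 and R on the −x side, so R = (-22.800, 0.0000). Tangency of A1 to AR means the radius FR is perpendicular to AR, so F = R + (0, 13.5) = (-22.800, 13.500). On A1, R sits at bearing -90° from F; a 126° counterclockwise sweep puts D at bearing 36°, so D = F + 13.5·(cos 36°, sin 36°) = (-11.878, 21.435). Then |AD| = |D − A| = 24.506.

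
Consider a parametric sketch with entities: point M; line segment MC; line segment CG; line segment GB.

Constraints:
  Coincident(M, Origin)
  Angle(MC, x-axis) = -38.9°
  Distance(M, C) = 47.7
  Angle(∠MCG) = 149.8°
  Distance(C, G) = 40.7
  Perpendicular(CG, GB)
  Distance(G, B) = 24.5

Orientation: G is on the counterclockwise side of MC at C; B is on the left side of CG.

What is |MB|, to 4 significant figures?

81.93

∠MCG = 149.8°, so CG runs at -38.9° + (180° − 149.8°) = -8.700° from the x-axis; with |CG| = 40.7, G = C + 40.7·(cos -8.700°, sin -8.700°) = (77.35, -36.11). CG ⟂ GB; with |GB| = 24.5 on the left of CG, B = G + 24.5·(0.1513, 0.9885) = (81.06, -11.89). Then |MB| = |B − M| = 81.93.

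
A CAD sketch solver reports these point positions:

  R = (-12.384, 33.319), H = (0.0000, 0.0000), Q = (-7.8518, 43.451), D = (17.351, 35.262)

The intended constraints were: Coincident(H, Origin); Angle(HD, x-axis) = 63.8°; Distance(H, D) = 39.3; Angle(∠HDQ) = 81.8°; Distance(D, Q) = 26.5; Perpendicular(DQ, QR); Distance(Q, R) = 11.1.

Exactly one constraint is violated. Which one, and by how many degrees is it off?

Perpendicular(DQ, QR) — off by 6.10°.

H = (0.00, 0.00) ✓; HD at 63.80° ✓; |HD| = 39.30 ✓; ∠HDQ = 81.80° ✓; |DQ| = 26.50 ✓; ∠(DQ, QR) = 83.90° ✗; |QR| = 11.10 ✓.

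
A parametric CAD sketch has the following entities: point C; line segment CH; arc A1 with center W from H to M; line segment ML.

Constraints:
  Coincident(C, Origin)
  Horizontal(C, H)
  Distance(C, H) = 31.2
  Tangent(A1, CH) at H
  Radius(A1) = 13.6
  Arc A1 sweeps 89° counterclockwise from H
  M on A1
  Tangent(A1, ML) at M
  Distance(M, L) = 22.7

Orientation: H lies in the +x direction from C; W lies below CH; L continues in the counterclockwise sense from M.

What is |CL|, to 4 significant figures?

39.95

C is at the origin; C and H share the same y with |CH| = 31.2 and H on the +x side, so H = (31.20, 0.000). Tangency of A1 to CH means the radius WH is perpendicular to CH, so W = H + (0, -13.6) = (31.20, -13.60). On A1, H sits at bearing 90° from W; an 89° counterclockwise sweep puts M at bearing 179°, so M = W + 13.6·(cos 179°, sin 179°) = (17.60, -13.36). A1 meets ML tangentially, so WM is at right angles to ML, so ML runs along (−sin 179°, cos 179°); with |ML| = 22.7, L = (17.21, -36.06). Then |CL| = |L − C| = 39.95.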